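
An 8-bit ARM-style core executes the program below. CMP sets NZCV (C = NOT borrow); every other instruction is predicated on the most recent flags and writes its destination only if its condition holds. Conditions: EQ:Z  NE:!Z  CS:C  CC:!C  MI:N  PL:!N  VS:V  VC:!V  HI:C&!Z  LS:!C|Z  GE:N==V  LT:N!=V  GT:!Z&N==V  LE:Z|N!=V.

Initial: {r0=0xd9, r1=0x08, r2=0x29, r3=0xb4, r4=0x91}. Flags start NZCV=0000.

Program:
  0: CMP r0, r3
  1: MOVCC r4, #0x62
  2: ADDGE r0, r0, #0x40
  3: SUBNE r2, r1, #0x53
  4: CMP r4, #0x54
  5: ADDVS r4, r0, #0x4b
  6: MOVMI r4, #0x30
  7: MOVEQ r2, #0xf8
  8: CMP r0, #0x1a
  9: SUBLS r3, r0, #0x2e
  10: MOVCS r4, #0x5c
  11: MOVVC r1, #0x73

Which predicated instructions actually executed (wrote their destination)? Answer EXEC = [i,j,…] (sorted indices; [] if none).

[0] flags=0010 → (cmp)
[1] flags=0010 CC?F → skip
[2] flags=0010 GE?T → r0=0x19
[3] flags=0010 NE?T → r2=0xb5
[4] flags=0011 → (cmp)
[5] flags=0011 VS?T → r4=0x64
[6] flags=0011 MI?F → skip
[7] flags=0011 EQ?F → skip
[8] flags=1000 → (cmp)
[9] flags=1000 LS?T → r3=0xeb
[10] flags=1000 CS?F → skip
[11] flags=1000 VC?T → r1=0x73

EXEC = [2,3,5,9,11]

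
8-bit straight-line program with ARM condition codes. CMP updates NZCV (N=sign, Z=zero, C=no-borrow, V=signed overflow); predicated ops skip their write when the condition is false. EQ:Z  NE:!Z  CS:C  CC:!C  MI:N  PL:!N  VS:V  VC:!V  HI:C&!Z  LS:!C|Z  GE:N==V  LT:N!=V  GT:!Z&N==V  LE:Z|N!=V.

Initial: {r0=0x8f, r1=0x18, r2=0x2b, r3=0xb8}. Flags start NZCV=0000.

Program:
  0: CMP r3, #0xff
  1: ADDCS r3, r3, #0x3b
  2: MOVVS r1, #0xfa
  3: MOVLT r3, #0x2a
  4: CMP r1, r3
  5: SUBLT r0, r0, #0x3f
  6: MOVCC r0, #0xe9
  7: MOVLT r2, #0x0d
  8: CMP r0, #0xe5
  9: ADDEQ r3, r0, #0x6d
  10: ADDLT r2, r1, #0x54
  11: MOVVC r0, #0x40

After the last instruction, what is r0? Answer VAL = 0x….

VAL = 0x40

0: ✓ CMP  NZCV=1000
1: · ADDCS
2: · MOVVS
3: ✓ MOVLT  r3←0x2a
4: ✓ CMP  NZCV=1000
5: ✓ SUBLT  r0←0x50
6: ✓ MOVCC  r0←0xe9
7: ✓ MOVLT  r2←0x0d
8: ✓ CMP  NZCV=0010
9: · ADDEQ
10: · ADDLT
11: ✓ MOVVC  r0←0x40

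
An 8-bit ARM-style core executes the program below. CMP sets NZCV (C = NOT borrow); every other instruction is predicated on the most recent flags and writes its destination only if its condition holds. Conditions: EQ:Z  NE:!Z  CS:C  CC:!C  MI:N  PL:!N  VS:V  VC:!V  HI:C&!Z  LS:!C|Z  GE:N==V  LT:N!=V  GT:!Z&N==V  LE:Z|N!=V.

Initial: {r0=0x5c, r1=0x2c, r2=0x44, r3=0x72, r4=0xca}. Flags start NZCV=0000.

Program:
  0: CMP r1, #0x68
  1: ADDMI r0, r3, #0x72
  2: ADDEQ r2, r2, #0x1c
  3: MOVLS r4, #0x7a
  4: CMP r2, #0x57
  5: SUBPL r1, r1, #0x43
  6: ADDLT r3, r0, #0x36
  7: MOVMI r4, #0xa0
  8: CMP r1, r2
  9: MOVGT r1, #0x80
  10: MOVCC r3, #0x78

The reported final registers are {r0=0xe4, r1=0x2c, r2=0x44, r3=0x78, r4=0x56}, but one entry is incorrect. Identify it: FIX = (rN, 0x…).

0: ✓ CMP  NZCV=1000
1: ✓ ADDMI  r0←0xe4
2: · ADDEQ
3: ✓ MOVLS  r4←0x7a
4: ✓ CMP  NZCV=1000
5: · SUBPL
6: ✓ ADDLT  r3←0x1a
7: ✓ MOVMI  r4←0xa0
8: ✓ CMP  NZCV=1000
9: · MOVGT
10: ✓ MOVCC  r3←0x78

FIX = (r4, 0xa0)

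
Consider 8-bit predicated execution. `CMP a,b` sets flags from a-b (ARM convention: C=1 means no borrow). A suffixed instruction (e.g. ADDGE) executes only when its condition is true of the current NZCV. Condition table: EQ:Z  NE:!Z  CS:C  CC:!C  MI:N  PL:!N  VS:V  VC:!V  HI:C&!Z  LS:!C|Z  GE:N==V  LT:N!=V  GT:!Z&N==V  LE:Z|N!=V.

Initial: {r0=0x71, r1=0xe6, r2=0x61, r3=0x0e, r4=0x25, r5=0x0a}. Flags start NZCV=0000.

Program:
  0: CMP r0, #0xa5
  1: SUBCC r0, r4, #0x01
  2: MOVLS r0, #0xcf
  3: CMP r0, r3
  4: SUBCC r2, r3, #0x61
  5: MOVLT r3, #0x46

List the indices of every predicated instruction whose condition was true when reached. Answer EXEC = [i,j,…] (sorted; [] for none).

EXEC = [1,2,5]

0: ✓ CMP  NZCV=1001
1: ✓ SUBCC  r0←0x24
2: ✓ MOVLS  r0←0xcf
3: ✓ CMP  NZCV=1010
4: · SUBCC
5: ✓ MOVLT  r3←0x46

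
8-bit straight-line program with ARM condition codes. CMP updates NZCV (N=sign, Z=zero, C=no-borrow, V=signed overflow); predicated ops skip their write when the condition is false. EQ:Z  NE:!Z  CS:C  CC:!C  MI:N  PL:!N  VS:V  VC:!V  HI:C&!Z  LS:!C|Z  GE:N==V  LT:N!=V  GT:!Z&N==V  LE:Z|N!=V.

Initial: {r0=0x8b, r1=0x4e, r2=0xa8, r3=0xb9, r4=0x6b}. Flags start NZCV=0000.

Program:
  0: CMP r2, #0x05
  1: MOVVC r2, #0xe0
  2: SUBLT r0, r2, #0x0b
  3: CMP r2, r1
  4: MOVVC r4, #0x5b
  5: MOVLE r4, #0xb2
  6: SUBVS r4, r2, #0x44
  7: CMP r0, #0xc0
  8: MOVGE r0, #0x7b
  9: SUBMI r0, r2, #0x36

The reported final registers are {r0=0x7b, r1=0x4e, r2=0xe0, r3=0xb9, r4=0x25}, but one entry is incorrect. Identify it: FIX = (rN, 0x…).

FIX = (r4, 0xb2)

0: ✓ CMP  NZCV=1010
1: ✓ MOVVC  r2←0xe0
2: ✓ SUBLT  r0←0xd5
3: ✓ CMP  NZCV=1010
4: ✓ MOVVC  r4←0x5b
5: ✓ MOVLE  r4←0xb2
6: · SUBVS
7: ✓ CMP  NZCV=0010
8: ✓ MOVGE  r0←0x7b
9: · SUBMI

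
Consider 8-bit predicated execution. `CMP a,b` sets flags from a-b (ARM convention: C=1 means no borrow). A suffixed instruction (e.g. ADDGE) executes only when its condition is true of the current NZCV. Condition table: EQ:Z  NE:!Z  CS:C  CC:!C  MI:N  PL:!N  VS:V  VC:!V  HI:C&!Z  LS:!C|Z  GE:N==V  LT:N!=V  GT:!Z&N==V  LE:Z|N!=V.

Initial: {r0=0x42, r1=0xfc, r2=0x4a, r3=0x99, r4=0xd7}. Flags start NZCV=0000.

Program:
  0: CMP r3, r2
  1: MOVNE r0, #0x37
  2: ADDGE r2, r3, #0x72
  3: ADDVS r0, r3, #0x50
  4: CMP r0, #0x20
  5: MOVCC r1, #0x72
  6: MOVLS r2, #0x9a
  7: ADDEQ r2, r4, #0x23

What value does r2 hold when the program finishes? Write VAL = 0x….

VAL = 0x4a

0: ✓ CMP  NZCV=0011
1: ✓ MOVNE  r0←0x37
2: · ADDGE
3: ✓ ADDVS  r0←0xe9
4: ✓ CMP  NZCV=1010
5: · MOVCC
6: · MOVLS
7: · ADDEQ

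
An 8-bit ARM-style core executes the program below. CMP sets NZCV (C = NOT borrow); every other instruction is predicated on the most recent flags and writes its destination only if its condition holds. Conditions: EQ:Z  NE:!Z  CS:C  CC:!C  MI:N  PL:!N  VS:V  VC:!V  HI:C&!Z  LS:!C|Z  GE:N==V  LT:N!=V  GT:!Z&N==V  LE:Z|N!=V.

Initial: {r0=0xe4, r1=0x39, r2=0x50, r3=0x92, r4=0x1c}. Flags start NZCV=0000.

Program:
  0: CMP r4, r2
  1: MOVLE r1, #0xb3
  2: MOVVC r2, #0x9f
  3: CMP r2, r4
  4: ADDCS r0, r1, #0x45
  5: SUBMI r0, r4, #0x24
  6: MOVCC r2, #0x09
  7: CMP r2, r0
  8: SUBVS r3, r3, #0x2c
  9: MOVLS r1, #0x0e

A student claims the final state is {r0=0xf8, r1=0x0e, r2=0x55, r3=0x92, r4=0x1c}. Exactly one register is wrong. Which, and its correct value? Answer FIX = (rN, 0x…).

FIX = (r2, 0x9f)

[0] flags=1000 → (cmp)
[1] flags=1000 LE?T → r1=0xb3
[2] flags=1000 VC?T → r2=0x9f
[3] flags=1010 → (cmp)
[4] flags=1010 CS?T → r0=0xf8
[5] flags=1010 MI?T → r0=0xf8
[6] flags=1010 CC?F → skip
[7] flags=1000 → (cmp)
[8] flags=1000 VS?F → skip
[9] flags=1000 LS?T → r1=0x0e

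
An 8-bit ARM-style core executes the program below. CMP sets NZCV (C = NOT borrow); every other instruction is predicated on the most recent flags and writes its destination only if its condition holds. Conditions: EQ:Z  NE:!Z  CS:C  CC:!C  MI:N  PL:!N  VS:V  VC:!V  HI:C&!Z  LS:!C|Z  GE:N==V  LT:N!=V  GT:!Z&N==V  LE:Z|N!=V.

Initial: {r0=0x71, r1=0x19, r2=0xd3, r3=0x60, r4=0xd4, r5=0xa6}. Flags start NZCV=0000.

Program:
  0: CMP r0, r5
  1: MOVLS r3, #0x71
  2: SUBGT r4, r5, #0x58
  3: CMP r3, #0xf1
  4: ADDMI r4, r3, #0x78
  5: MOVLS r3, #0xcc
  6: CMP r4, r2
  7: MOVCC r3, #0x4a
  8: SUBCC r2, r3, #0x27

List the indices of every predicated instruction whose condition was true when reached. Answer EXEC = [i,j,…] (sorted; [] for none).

EXEC = [1,2,4,5]

[0] flags=1001 → (cmp)
[1] flags=1001 LS?T → r3=0x71
[2] flags=1001 GT?T → r4=0x4e
[3] flags=1001 → (cmp)
[4] flags=1001 MI?T → r4=0xe9
[5] flags=1001 LS?T → r3=0xcc
[6] flags=0010 → (cmp)
[7] flags=0010 CC?F → skip
[8] flags=0010 CC?F → skip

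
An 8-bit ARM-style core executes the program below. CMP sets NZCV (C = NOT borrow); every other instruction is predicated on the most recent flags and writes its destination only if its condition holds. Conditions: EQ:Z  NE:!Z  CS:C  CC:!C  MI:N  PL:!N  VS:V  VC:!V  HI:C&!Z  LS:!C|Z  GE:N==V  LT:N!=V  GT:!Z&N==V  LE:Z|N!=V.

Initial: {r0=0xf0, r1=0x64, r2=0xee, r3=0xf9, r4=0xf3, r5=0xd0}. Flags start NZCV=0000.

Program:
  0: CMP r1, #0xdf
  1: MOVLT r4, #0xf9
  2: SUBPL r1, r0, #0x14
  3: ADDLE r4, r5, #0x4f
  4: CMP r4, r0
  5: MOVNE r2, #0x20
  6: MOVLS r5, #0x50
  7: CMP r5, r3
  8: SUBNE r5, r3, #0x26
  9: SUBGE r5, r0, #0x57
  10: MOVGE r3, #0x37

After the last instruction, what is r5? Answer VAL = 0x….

VAL = 0xd3

[0] flags=1001 → (cmp)
[1] flags=1001 LT?F → skip
[2] flags=1001 PL?F → skip
[3] flags=1001 LE?F → skip
[4] flags=0010 → (cmp)
[5] flags=0010 NE?T → r2=0x20
[6] flags=0010 LS?F → skip
[7] flags=1000 → (cmp)
[8] flags=1000 NE?T → r5=0xd3
[9] flags=1000 GE?F → skip
[10] flags=1000 GE?F → skip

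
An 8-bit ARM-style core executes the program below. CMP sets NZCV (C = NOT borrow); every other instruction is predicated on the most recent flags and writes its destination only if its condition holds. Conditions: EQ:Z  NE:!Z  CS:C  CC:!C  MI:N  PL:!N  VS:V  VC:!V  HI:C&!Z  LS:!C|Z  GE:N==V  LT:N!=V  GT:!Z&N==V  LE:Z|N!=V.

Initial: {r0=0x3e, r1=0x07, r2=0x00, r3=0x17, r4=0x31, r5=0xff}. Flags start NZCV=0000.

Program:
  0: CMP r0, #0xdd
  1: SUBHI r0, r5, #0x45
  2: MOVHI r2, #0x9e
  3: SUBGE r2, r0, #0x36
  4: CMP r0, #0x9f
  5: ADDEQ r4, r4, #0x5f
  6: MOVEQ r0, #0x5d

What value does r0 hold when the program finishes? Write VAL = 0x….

[0] flags=0000 → (cmp)
[1] flags=0000 HI?F → skip
[2] flags=0000 HI?F → skip
[3] flags=0000 GE?T → r2=0x08
[4] flags=1001 → (cmp)
[5] flags=1001 EQ?F → skip
[6] flags=1001 EQ?F → skip

VAL = 0x3e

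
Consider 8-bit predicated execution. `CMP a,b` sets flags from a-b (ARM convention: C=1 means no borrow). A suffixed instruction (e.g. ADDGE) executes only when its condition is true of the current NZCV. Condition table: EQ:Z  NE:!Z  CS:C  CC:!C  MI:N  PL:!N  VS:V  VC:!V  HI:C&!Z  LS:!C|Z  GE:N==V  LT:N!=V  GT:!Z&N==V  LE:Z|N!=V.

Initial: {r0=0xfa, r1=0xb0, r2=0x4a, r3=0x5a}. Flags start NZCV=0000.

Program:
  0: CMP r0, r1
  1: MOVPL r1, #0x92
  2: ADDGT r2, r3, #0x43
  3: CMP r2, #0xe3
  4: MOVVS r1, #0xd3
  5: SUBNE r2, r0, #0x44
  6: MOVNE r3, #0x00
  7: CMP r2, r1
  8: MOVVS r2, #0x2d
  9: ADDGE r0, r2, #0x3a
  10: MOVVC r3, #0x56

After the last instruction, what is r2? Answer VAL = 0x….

[0] flags=0010 → (cmp)
[1] flags=0010 PL?T → r1=0x92
[2] flags=0010 GT?T → r2=0x9d
[3] flags=1000 → (cmp)
[4] flags=1000 VS?F → skip
[5] flags=1000 NE?T → r2=0xb6
[6] flags=1000 NE?T → r3=0x00
[7] flags=0010 → (cmp)
[8] flags=0010 VS?F → skip
[9] flags=0010 GE?T → r0=0xf0
[10] flags=0010 VC?T → r3=0x56

VAL = 0xb6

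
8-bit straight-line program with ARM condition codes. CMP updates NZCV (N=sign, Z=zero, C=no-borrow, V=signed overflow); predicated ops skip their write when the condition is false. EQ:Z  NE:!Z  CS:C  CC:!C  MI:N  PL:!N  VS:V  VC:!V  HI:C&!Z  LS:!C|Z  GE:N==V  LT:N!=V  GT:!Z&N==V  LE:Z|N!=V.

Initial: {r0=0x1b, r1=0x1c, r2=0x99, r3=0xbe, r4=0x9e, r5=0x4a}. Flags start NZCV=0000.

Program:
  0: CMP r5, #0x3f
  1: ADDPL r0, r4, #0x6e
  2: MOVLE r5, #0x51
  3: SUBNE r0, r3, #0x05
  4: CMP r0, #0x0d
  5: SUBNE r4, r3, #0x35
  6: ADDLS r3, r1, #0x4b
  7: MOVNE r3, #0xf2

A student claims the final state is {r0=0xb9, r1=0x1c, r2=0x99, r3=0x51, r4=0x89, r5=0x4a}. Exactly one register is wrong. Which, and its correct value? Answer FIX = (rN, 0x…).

FIX = (r3, 0xf2)

[0] flags=0010 → (cmp)
[1] flags=0010 PL?T → r0=0x0c
[2] flags=0010 LE?F → skip
[3] flags=0010 NE?T → r0=0xb9
[4] flags=1010 → (cmp)
[5] flags=1010 NE?T → r4=0x89
[6] flags=1010 LS?F → skip
[7] flags=1010 NE?T → r3=0xf2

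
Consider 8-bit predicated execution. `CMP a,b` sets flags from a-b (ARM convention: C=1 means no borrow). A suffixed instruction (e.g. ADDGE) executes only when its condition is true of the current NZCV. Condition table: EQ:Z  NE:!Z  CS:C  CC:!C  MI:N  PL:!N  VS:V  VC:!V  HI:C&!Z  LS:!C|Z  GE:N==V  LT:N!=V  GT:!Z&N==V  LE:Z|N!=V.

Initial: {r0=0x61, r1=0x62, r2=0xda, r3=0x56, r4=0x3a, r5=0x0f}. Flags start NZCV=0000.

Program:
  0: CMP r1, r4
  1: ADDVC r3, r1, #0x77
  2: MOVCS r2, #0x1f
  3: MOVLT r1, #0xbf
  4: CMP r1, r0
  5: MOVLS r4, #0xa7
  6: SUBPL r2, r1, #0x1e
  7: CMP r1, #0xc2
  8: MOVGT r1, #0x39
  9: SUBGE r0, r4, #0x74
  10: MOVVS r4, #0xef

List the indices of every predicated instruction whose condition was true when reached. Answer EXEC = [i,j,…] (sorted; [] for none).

EXEC = [1,2,6,8,9,10]

[0] flags=0010 → (cmp)
[1] flags=0010 VC?T → r3=0xd9
[2] flags=0010 CS?T → r2=0x1f
[3] flags=0010 LT?F → skip
[4] flags=0010 → (cmp)
[5] flags=0010 LS?F → skip
[6] flags=0010 PL?T → r2=0x44
[7] flags=1001 → (cmp)
[8] flags=1001 GT?T → r1=0x39
[9] flags=1001 GE?T → r0=0xc6
[10] flags=1001 VS?T → r4=0xef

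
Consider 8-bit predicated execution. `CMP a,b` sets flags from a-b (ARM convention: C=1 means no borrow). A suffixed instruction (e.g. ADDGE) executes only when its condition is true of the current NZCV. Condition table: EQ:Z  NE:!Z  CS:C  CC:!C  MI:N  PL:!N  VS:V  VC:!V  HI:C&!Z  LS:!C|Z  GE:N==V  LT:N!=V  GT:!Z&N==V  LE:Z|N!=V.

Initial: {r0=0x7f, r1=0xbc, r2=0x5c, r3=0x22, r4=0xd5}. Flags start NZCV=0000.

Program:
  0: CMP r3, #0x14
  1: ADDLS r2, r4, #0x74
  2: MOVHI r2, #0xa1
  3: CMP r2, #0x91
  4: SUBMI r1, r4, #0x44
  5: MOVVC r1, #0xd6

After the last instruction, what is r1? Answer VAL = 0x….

VAL = 0xd6

[0] flags=0010 → (cmp)
[1] flags=0010 LS?F → skip
[2] flags=0010 HI?T → r2=0xa1
[3] flags=0010 → (cmp)
[4] flags=0010 MI?F → skip
[5] flags=0010 VC?T → r1=0xd6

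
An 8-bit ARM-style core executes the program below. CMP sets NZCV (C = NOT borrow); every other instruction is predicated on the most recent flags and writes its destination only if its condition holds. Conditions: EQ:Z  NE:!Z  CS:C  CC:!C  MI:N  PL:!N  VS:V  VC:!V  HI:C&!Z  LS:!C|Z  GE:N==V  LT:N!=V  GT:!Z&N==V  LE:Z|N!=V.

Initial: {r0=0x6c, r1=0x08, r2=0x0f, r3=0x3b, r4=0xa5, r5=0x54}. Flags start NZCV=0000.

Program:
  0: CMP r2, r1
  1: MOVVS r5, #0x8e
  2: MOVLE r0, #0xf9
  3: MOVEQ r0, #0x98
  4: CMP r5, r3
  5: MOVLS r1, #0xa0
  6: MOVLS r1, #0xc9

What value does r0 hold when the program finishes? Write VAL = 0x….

0: ✓ CMP  NZCV=0010
1: · MOVVS
2: · MOVLE
3: · MOVEQ
4: ✓ CMP  NZCV=0010
5: · MOVLS
6: · MOVLS

VAL = 0x6c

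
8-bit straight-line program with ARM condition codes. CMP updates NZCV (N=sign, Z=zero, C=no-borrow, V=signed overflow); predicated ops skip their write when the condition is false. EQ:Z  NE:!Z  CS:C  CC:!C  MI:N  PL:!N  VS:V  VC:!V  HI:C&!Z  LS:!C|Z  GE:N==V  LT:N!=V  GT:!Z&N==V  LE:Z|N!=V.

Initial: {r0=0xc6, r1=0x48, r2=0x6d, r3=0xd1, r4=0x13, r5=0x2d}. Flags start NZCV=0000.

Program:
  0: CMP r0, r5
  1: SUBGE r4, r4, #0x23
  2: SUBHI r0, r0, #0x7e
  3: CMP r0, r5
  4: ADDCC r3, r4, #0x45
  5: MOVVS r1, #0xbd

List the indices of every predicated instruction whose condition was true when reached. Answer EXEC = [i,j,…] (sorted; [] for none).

EXEC = [2]

[0] flags=1010 → (cmp)
[1] flags=1010 GE?F → skip
[2] flags=1010 HI?T → r0=0x48
[3] flags=0010 → (cmp)
[4] flags=0010 CC?F → skip
[5] flags=0010 VS?F → skip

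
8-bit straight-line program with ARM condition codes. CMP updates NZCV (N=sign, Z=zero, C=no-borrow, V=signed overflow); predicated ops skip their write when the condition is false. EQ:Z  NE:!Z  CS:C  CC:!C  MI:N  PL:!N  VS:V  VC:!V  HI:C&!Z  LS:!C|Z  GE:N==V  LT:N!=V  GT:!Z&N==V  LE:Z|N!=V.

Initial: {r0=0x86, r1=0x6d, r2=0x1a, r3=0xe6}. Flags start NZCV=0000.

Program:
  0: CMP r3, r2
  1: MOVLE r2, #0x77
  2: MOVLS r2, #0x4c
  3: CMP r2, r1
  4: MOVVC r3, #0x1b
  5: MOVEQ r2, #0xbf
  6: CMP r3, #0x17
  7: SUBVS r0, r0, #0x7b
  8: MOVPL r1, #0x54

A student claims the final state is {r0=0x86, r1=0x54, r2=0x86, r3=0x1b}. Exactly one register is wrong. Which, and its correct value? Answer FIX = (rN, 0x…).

[0] flags=1010 → (cmp)
[1] flags=1010 LE?T → r2=0x77
[2] flags=1010 LS?F → skip
[3] flags=0010 → (cmp)
[4] flags=0010 VC?T → r3=0x1b
[5] flags=0010 EQ?F → skip
[6] flags=0010 → (cmp)
[7] flags=0010 VS?F → skip
[8] flags=0010 PL?T → r1=0x54

FIX = (r2, 0x77)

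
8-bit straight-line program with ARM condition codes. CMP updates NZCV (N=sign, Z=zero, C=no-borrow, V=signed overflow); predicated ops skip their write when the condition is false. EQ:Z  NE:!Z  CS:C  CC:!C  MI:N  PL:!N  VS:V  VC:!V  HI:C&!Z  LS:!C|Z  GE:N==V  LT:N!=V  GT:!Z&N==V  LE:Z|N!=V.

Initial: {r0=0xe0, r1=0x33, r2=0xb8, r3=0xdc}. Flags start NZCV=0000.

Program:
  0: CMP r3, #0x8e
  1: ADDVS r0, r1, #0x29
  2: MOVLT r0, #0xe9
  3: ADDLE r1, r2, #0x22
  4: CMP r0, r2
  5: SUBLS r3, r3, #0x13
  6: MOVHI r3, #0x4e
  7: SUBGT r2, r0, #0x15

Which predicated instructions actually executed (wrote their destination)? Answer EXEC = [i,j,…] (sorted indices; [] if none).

EXEC = [6,7]

[0] flags=0010 → (cmp)
[1] flags=0010 VS?F → skip
[2] flags=0010 LT?F → skip
[3] flags=0010 LE?F → skip
[4] flags=0010 → (cmp)
[5] flags=0010 LS?F → skip
[6] flags=0010 HI?T → r3=0x4e
[7] flags=0010 GT?T → r2=0xcb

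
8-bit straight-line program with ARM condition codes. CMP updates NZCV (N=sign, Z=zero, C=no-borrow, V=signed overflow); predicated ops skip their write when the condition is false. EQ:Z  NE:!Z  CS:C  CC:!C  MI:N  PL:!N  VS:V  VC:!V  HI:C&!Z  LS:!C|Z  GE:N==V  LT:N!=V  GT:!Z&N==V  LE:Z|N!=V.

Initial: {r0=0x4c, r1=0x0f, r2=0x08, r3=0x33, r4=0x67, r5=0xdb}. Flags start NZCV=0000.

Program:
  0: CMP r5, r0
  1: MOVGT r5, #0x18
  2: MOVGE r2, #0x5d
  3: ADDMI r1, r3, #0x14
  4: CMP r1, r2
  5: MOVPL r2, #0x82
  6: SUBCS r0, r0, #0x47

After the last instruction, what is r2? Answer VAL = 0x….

0: ✓ CMP  NZCV=1010
1: · MOVGT
2: · MOVGE
3: ✓ ADDMI  r1←0x47
4: ✓ CMP  NZCV=0010
5: ✓ MOVPL  r2←0x82
6: ✓ SUBCS  r0←0x05

VAL = 0x82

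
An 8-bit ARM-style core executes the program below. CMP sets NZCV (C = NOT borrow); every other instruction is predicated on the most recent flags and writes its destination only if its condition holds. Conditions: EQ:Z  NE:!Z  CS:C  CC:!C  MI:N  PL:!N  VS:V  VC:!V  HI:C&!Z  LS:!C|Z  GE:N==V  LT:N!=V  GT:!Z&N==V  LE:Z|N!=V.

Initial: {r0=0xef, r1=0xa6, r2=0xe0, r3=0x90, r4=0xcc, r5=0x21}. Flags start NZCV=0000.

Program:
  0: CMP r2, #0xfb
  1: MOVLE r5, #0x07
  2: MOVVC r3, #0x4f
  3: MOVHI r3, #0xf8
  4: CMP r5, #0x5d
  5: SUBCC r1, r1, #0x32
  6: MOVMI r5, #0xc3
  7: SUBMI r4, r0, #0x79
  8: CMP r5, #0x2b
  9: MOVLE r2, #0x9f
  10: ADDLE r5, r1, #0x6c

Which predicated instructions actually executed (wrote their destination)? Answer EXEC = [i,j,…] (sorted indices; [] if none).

EXEC = [1,2,5,6,7,9,10]

[0] flags=1000 → (cmp)
[1] flags=1000 LE?T → r5=0x07
[2] flags=1000 VC?T → r3=0x4f
[3] flags=1000 HI?F → skip
[4] flags=1000 → (cmp)
[5] flags=1000 CC?T → r1=0x74
[6] flags=1000 MI?T → r5=0xc3
[7] flags=1000 MI?T → r4=0x76
[8] flags=1010 → (cmp)
[9] flags=1010 LE?T → r2=0x9f
[10] flags=1010 LE?T → r5=0xe0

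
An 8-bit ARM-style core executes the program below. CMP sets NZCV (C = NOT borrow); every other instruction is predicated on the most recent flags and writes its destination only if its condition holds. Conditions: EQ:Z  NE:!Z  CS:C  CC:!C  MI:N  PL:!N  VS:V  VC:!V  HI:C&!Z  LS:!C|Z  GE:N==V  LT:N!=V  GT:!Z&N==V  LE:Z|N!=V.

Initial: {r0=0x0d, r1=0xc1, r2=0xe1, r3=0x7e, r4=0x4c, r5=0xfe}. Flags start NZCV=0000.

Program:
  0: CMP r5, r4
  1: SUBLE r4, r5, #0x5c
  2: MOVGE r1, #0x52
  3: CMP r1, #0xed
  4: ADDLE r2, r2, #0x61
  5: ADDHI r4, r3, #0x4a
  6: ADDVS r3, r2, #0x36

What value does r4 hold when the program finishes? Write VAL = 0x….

[0] flags=1010 → (cmp)
[1] flags=1010 LE?T → r4=0xa2
[2] flags=1010 GE?F → skip
[3] flags=1000 → (cmp)
[4] flags=1000 LE?T → r2=0x42
[5] flags=1000 HI?F → skip
[6] flags=1000 VS?F → skip

VAL = 0xa2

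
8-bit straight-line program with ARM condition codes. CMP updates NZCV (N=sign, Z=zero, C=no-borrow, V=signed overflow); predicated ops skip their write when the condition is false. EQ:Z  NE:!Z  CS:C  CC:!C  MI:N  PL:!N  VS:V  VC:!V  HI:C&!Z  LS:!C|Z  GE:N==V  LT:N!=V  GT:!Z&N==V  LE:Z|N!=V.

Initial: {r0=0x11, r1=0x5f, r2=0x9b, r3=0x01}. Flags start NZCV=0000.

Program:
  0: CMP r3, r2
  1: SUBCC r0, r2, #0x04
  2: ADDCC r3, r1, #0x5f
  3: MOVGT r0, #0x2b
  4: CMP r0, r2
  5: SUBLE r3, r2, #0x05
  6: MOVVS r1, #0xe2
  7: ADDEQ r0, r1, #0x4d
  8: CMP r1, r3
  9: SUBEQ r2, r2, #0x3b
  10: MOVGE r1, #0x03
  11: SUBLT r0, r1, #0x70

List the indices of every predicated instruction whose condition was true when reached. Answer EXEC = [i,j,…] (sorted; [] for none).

EXEC = [1,2,3,6,10]

0: ✓ CMP  NZCV=0000
1: ✓ SUBCC  r0←0x97
2: ✓ ADDCC  r3←0xbe
3: ✓ MOVGT  r0←0x2b
4: ✓ CMP  NZCV=1001
5: · SUBLE
6: ✓ MOVVS  r1←0xe2
7: · ADDEQ
8: ✓ CMP  NZCV=0010
9: · SUBEQ
10: ✓ MOVGE  r1←0x03
11: · SUBLT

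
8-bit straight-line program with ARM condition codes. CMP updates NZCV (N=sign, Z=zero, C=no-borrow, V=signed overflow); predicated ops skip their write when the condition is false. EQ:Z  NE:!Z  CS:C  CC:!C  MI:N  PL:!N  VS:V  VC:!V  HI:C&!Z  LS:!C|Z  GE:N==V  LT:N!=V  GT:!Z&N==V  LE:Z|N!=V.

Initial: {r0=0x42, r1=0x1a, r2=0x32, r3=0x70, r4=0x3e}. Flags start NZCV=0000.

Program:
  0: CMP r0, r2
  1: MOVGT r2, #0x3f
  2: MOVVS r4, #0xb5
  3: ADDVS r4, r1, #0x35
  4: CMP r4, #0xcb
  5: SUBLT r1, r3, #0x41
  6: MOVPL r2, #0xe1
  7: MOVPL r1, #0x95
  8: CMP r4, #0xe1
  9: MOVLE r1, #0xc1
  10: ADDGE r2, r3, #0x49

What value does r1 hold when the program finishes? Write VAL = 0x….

0: ✓ CMP  NZCV=0010
1: ✓ MOVGT  r2←0x3f
2: · MOVVS
3: · ADDVS
4: ✓ CMP  NZCV=0000
5: · SUBLT
6: ✓ MOVPL  r2←0xe1
7: ✓ MOVPL  r1←0x95
8: ✓ CMP  NZCV=0000
9: · MOVLE
10: ✓ ADDGE  r2←0xb9

VAL = 0x95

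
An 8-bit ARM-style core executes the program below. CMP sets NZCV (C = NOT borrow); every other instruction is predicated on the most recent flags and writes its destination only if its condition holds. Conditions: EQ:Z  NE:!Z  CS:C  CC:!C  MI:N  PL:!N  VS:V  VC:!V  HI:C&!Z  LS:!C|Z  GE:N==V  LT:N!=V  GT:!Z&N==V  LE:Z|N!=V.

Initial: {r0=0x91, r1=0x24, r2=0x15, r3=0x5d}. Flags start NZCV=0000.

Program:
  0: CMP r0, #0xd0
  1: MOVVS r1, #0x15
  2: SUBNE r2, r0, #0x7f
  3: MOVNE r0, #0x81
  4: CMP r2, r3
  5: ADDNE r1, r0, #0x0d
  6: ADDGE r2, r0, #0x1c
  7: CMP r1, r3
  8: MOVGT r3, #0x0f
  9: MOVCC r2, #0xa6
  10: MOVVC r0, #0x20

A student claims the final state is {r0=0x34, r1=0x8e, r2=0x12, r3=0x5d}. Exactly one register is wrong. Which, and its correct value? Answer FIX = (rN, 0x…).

FIX = (r0, 0x81)

[0] flags=1000 → (cmp)
[1] flags=1000 VS?F → skip
[2] flags=1000 NE?T → r2=0x12
[3] flags=1000 NE?T → r0=0x81
[4] flags=1000 → (cmp)
[5] flags=1000 NE?T → r1=0x8e
[6] flags=1000 GE?F → skip
[7] flags=0011 → (cmp)
[8] flags=0011 GT?F → skip
[9] flags=0011 CC?F → skip
[10] flags=0011 VC?F → skip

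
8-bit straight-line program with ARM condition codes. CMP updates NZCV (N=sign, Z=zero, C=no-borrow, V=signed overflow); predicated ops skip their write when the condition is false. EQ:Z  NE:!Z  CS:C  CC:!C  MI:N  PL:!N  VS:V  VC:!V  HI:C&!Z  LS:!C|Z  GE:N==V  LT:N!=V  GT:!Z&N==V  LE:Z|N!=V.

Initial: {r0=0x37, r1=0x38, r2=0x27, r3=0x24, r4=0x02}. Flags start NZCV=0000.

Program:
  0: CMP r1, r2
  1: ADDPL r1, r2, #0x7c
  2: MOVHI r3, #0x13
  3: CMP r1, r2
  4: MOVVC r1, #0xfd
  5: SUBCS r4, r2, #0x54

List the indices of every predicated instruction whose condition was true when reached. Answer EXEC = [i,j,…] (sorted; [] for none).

EXEC = [1,2,5]

[0] flags=0010 → (cmp)
[1] flags=0010 PL?T → r1=0xa3
[2] flags=0010 HI?T → r3=0x13
[3] flags=0011 → (cmp)
[4] flags=0011 VC?F → skip
[5] flags=0011 CS?T → r4=0xd3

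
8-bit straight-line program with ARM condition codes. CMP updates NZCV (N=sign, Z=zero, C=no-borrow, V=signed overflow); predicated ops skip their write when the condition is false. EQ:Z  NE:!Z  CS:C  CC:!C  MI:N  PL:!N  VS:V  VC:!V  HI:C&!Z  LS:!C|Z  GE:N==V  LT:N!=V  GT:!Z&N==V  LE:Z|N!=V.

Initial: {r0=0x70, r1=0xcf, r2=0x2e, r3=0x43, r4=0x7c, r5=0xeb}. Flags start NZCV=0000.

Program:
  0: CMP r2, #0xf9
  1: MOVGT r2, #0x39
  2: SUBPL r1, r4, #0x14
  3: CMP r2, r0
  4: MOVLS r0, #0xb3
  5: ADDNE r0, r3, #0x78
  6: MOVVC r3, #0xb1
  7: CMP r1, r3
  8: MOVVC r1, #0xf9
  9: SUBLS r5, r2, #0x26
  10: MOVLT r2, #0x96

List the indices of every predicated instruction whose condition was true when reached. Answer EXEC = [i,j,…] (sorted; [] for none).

[0] flags=0000 → (cmp)
[1] flags=0000 GT?T → r2=0x39
[2] flags=0000 PL?T → r1=0x68
[3] flags=1000 → (cmp)
[4] flags=1000 LS?T → r0=0xb3
[5] flags=1000 NE?T → r0=0xbb
[6] flags=1000 VC?T → r3=0xb1
[7] flags=1001 → (cmp)
[8] flags=1001 VC?F → skip
[9] flags=1001 LS?T → r5=0x13
[10] flags=1001 LT?F → skip

EXEC = [1,2,4,5,6,9]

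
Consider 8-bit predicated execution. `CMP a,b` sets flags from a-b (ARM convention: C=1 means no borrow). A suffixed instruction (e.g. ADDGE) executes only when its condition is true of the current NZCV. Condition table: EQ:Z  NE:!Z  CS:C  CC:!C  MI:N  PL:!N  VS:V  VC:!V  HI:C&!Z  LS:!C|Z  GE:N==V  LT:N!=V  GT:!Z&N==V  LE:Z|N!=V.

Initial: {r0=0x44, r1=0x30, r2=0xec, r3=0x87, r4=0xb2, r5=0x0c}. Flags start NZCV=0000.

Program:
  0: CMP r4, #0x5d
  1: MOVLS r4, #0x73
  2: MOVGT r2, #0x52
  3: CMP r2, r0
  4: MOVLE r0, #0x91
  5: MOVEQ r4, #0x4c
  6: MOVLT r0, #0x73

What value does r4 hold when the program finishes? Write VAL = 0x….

[0] flags=0011 → (cmp)
[1] flags=0011 LS?F → skip
[2] flags=0011 GT?F → skip
[3] flags=1010 → (cmp)
[4] flags=1010 LE?T → r0=0x91
[5] flags=1010 EQ?F → skip
[6] flags=1010 LT?T → r0=0x73

VAL = 0xb2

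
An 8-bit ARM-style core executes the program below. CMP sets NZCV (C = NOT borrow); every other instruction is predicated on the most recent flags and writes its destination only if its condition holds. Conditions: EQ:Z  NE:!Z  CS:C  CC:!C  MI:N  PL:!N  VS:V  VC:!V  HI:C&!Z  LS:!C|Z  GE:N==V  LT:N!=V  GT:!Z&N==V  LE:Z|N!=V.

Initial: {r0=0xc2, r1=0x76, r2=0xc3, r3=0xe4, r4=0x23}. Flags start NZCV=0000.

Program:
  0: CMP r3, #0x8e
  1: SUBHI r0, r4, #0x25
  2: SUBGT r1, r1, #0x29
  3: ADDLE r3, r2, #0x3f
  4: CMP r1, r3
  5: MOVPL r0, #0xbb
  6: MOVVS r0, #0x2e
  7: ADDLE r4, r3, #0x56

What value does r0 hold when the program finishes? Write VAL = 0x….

0: ✓ CMP  NZCV=0010
1: ✓ SUBHI  r0←0xfe
2: ✓ SUBGT  r1←0x4d
3: · ADDLE
4: ✓ CMP  NZCV=0000
5: ✓ MOVPL  r0←0xbb
6: · MOVVS
7: · ADDLE

VAL = 0xbb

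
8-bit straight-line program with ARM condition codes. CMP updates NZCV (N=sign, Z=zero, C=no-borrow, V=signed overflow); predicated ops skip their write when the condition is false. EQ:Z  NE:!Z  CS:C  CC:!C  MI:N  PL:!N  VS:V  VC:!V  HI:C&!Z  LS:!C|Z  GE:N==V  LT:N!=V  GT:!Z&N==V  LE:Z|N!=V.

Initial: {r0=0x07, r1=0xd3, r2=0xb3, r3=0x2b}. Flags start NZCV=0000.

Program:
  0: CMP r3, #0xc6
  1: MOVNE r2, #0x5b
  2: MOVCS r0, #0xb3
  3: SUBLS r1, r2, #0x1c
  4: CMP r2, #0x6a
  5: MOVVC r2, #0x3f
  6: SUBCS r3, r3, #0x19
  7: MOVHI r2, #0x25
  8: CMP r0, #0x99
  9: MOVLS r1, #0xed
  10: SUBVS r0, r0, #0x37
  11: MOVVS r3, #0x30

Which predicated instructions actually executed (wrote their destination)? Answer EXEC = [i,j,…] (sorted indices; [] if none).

EXEC = [1,3,5,9]

[0] flags=0000 → (cmp)
[1] flags=0000 NE?T → r2=0x5b
[2] flags=0000 CS?F → skip
[3] flags=0000 LS?T → r1=0x3f
[4] flags=1000 → (cmp)
[5] flags=1000 VC?T → r2=0x3f
[6] flags=1000 CS?F → skip
[7] flags=1000 HI?F → skip
[8] flags=0000 → (cmp)
[9] flags=0000 LS?T → r1=0xed
[10] flags=0000 VS?F → skip
[11] flags=0000 VS?F → skip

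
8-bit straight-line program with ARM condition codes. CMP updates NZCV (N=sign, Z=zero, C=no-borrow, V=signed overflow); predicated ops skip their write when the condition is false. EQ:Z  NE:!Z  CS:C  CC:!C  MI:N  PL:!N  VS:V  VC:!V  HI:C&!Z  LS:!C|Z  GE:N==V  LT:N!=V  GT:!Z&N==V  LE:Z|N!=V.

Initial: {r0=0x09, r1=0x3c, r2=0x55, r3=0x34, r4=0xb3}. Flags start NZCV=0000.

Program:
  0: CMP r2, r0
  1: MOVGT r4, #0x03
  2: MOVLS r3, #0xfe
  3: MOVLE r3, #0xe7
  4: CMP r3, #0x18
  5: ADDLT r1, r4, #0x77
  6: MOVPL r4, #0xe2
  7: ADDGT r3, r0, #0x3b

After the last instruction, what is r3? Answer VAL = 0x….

0: ✓ CMP  NZCV=0010
1: ✓ MOVGT  r4←0x03
2: · MOVLS
3: · MOVLE
4: ✓ CMP  NZCV=0010
5: · ADDLT
6: ✓ MOVPL  r4←0xe2
7: ✓ ADDGT  r3←0x44

VAL = 0x44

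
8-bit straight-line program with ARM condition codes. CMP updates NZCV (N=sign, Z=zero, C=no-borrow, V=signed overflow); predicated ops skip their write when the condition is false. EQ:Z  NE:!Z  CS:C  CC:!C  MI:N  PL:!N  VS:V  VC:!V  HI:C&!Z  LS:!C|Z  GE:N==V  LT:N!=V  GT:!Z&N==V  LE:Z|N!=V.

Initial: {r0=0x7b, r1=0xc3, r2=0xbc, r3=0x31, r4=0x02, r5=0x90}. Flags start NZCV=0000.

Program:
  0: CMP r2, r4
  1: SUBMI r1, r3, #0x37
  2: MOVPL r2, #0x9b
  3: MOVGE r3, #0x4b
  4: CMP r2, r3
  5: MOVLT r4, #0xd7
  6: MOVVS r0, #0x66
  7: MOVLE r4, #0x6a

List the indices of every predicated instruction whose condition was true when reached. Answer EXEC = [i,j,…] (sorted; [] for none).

0: ✓ CMP  NZCV=1010
1: ✓ SUBMI  r1←0xfa
2: · MOVPL
3: · MOVGE
4: ✓ CMP  NZCV=1010
5: ✓ MOVLT  r4←0xd7
6: · MOVVS
7: ✓ MOVLE  r4←0x6a

EXEC = [1,5,7]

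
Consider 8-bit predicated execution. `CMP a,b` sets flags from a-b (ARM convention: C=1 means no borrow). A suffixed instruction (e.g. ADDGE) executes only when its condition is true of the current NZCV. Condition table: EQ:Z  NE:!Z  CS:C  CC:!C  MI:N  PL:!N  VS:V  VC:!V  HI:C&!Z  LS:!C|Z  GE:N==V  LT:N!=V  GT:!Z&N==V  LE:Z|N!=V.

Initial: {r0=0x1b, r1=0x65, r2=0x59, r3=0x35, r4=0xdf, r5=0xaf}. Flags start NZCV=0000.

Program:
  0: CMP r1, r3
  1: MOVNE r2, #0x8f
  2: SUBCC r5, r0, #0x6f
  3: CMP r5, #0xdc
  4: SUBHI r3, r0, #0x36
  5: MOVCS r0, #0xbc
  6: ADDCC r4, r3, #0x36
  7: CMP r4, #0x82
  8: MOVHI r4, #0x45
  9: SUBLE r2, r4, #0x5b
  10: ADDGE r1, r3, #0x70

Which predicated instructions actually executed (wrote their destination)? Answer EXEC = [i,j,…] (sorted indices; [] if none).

EXEC = [1,6,10]

[0] flags=0010 → (cmp)
[1] flags=0010 NE?T → r2=0x8f
[2] flags=0010 CC?F → skip
[3] flags=1000 → (cmp)
[4] flags=1000 HI?F → skip
[5] flags=1000 CS?F → skip
[6] flags=1000 CC?T → r4=0x6b
[7] flags=1001 → (cmp)
[8] flags=1001 HI?F → skip
[9] flags=1001 LE?F → skip
[10] flags=1001 GE?T → r1=0xa5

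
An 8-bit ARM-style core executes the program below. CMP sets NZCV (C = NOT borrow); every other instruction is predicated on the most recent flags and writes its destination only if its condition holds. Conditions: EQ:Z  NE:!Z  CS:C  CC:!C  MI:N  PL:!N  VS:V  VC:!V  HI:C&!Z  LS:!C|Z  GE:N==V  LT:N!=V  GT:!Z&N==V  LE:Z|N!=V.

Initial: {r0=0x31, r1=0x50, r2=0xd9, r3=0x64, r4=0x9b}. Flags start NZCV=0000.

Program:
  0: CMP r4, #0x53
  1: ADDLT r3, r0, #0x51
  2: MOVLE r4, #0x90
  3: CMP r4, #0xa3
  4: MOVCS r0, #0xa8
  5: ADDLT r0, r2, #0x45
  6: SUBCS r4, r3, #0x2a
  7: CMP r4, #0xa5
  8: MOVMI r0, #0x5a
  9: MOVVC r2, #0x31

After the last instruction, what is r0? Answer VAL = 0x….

VAL = 0x5a

0: ✓ CMP  NZCV=0011
1: ✓ ADDLT  r3←0x82
2: ✓ MOVLE  r4←0x90
3: ✓ CMP  NZCV=1000
4: · MOVCS
5: ✓ ADDLT  r0←0x1e
6: · SUBCS
7: ✓ CMP  NZCV=1000
8: ✓ MOVMI  r0←0x5a
9: ✓ MOVVC  r2←0x31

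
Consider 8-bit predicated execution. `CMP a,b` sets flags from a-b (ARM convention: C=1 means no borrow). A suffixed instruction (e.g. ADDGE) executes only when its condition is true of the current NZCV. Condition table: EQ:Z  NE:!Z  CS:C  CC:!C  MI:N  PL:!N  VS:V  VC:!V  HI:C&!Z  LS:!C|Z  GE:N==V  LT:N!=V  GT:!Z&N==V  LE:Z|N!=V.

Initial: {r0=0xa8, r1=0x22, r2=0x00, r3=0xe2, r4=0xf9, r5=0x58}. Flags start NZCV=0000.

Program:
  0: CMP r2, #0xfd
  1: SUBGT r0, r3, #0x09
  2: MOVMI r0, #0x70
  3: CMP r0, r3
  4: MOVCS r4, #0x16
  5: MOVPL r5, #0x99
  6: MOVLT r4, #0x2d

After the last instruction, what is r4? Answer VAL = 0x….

[0] flags=0000 → (cmp)
[1] flags=0000 GT?T → r0=0xd9
[2] flags=0000 MI?F → skip
[3] flags=1000 → (cmp)
[4] flags=1000 CS?F → skip
[5] flags=1000 PL?F → skip
[6] flags=1000 LT?T → r4=0x2d

VAL = 0x2d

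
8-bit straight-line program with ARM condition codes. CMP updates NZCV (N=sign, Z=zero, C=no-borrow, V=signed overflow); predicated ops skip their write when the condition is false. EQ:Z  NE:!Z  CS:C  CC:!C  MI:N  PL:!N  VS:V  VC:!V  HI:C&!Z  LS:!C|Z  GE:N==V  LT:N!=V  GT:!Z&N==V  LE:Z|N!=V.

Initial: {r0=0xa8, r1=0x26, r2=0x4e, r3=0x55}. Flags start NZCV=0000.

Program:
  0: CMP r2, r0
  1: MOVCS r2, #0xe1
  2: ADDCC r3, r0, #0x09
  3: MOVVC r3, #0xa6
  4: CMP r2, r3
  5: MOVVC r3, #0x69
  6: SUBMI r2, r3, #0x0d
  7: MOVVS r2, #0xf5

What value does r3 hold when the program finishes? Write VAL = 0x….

[0] flags=1001 → (cmp)
[1] flags=1001 CS?F → skip
[2] flags=1001 CC?T → r3=0xb1
[3] flags=1001 VC?F → skip
[4] flags=1001 → (cmp)
[5] flags=1001 VC?F → skip
[6] flags=1001 MI?T → r2=0xa4
[7] flags=1001 VS?T → r2=0xf5

VAL = 0xb1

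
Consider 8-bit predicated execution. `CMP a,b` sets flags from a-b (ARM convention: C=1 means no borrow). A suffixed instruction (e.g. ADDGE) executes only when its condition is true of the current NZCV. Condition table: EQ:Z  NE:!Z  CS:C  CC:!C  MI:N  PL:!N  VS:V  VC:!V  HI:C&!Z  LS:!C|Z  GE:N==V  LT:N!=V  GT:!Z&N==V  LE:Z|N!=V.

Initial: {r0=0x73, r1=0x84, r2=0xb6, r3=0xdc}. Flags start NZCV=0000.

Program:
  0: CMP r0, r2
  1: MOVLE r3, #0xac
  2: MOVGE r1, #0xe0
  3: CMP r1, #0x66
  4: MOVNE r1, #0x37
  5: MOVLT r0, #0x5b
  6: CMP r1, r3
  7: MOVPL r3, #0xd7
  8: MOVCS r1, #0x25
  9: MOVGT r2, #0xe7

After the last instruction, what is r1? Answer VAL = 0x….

0: ✓ CMP  NZCV=1001
1: · MOVLE
2: ✓ MOVGE  r1←0xe0
3: ✓ CMP  NZCV=0011
4: ✓ MOVNE  r1←0x37
5: ✓ MOVLT  r0←0x5b
6: ✓ CMP  NZCV=0000
7: ✓ MOVPL  r3←0xd7
8: · MOVCS
9: ✓ MOVGT  r2←0xe7

VAL = 0x37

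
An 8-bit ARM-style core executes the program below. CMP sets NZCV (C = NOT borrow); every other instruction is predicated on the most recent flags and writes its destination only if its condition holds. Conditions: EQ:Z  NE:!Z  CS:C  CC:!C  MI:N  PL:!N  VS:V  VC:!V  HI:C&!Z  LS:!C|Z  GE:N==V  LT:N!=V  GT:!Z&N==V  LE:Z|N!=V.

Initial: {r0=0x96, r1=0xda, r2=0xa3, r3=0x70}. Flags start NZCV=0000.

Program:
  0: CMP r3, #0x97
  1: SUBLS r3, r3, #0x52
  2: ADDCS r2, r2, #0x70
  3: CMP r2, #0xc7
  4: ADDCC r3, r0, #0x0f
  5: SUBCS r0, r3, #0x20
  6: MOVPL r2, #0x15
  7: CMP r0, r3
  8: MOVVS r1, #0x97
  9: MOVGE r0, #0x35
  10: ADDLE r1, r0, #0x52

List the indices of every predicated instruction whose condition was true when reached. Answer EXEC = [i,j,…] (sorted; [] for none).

EXEC = [1,4,10]

0: ✓ CMP  NZCV=1001
1: ✓ SUBLS  r3←0x1e
2: · ADDCS
3: ✓ CMP  NZCV=1000
4: ✓ ADDCC  r3←0xa5
5: · SUBCS
6: · MOVPL
7: ✓ CMP  NZCV=1000
8: · MOVVS
9: · MOVGE
10: ✓ ADDLE  r1←0xe8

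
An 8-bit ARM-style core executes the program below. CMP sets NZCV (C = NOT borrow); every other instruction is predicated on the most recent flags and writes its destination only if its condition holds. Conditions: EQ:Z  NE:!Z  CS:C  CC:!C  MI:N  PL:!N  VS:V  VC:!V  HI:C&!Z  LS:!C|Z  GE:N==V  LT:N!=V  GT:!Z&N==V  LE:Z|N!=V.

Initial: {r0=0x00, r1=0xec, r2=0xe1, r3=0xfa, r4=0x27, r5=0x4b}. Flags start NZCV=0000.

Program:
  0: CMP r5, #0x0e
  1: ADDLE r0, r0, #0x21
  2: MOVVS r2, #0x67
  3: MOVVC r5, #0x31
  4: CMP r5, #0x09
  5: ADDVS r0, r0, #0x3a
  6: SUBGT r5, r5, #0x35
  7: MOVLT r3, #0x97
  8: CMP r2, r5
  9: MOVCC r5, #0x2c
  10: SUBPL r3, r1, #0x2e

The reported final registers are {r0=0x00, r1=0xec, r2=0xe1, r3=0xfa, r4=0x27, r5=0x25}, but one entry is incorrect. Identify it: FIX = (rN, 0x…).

[0] flags=0010 → (cmp)
[1] flags=0010 LE?F → skip
[2] flags=0010 VS?F → skip
[3] flags=0010 VC?T → r5=0x31
[4] flags=0010 → (cmp)
[5] flags=0010 VS?F → skip
[6] flags=0010 GT?T → r5=0xfc
[7] flags=0010 LT?F → skip
[8] flags=1000 → (cmp)
[9] flags=1000 CC?T → r5=0x2c
[10] flags=1000 PL?F → skip

FIX = (r5, 0x2c)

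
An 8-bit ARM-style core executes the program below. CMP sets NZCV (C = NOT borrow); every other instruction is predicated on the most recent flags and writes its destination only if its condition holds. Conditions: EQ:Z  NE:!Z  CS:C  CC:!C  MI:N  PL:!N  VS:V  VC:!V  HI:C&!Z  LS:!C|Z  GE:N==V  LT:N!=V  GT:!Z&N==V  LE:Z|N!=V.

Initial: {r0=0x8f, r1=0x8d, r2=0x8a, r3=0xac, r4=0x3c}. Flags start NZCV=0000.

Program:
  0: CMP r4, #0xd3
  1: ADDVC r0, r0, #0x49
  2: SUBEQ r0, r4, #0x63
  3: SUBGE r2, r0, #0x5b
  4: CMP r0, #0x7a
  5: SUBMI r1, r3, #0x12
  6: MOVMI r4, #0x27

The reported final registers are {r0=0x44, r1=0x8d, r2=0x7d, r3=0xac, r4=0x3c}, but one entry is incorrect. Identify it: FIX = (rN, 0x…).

0: ✓ CMP  NZCV=0000
1: ✓ ADDVC  r0←0xd8
2: · SUBEQ
3: ✓ SUBGE  r2←0x7d
4: ✓ CMP  NZCV=0011
5: · SUBMI
6: · MOVMI

FIX = (r0, 0xd8)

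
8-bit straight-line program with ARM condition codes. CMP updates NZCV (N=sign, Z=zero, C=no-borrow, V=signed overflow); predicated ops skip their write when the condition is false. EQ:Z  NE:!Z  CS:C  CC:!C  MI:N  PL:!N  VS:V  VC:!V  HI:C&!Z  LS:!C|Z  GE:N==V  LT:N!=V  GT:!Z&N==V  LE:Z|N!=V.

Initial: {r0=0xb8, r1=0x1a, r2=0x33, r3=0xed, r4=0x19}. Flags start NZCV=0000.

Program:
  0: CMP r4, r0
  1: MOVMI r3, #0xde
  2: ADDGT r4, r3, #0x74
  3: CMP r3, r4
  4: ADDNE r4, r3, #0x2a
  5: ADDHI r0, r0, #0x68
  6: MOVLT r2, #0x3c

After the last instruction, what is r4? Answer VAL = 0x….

VAL = 0x17

0: ✓ CMP  NZCV=0000
1: · MOVMI
2: ✓ ADDGT  r4←0x61
3: ✓ CMP  NZCV=1010
4: ✓ ADDNE  r4←0x17
5: ✓ ADDHI  r0←0x20
6: ✓ MOVLT  r2←0x3c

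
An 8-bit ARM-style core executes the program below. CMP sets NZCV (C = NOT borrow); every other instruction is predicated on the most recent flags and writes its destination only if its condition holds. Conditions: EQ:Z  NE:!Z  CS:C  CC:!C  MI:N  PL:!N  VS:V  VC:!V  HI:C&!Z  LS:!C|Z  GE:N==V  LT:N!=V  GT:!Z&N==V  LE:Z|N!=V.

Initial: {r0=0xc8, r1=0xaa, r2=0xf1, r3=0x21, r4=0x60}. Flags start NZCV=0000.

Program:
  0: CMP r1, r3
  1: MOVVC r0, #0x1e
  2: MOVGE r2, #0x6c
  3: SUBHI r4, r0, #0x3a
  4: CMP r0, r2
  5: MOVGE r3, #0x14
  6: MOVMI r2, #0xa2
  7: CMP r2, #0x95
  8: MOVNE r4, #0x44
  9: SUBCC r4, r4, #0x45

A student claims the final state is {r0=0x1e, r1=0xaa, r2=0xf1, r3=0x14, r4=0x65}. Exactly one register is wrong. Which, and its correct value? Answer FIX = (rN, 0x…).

FIX = (r4, 0x44)

[0] flags=1010 → (cmp)
[1] flags=1010 VC?T → r0=0x1e
[2] flags=1010 GE?F → skip
[3] flags=1010 HI?T → r4=0xe4
[4] flags=0000 → (cmp)
[5] flags=0000 GE?T → r3=0x14
[6] flags=0000 MI?F → skip
[7] flags=0010 → (cmp)
[8] flags=0010 NE?T → r4=0x44
[9] flags=0010 CC?F → skip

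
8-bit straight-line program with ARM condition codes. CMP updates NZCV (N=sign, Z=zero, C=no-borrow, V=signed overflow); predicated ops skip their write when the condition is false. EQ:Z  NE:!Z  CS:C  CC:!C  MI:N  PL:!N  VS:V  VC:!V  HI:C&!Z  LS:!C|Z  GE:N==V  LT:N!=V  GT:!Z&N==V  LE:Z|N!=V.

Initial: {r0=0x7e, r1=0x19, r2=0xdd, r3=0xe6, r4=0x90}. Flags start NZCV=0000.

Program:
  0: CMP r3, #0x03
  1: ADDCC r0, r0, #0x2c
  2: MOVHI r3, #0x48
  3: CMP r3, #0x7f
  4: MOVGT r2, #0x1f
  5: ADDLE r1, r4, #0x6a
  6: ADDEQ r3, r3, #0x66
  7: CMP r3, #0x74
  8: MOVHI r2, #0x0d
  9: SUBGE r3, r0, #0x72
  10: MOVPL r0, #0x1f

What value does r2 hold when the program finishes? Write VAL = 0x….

VAL = 0xdd

[0] flags=1010 → (cmp)
[1] flags=1010 CC?F → skip
[2] flags=1010 HI?T → r3=0x48
[3] flags=1000 → (cmp)
[4] flags=1000 GT?F → skip
[5] flags=1000 LE?T → r1=0xfa
[6] flags=1000 EQ?F → skip
[7] flags=1000 → (cmp)
[8] flags=1000 HI?F → skip
[9] flags=1000 GE?F → skip
[10] flags=1000 PL?F → skip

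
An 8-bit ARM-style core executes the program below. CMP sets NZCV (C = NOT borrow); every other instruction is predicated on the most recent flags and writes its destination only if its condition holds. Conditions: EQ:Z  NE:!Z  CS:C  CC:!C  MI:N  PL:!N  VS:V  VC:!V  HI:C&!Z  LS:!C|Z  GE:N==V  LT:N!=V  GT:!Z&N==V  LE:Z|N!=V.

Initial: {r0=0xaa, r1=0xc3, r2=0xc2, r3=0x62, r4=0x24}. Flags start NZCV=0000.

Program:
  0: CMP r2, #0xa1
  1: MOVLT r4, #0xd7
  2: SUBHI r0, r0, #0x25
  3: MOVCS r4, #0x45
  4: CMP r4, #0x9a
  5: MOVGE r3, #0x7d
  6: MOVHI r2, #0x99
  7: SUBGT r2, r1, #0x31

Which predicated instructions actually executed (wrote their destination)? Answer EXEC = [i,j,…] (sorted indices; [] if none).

0: ✓ CMP  NZCV=0010
1: · MOVLT
2: ✓ SUBHI  r0←0x85
3: ✓ MOVCS  r4←0x45
4: ✓ CMP  NZCV=1001
5: ✓ MOVGE  r3←0x7d
6: · MOVHI
7: ✓ SUBGT  r2←0x92

EXEC = [2,3,5,7]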